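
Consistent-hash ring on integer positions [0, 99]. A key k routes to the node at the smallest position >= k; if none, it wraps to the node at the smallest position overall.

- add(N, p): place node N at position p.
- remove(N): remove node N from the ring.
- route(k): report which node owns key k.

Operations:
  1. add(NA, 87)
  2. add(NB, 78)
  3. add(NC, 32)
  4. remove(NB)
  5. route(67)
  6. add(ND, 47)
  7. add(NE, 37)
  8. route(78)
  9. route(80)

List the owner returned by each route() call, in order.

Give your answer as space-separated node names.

Op 1: add NA@87 -> ring=[87:NA]
Op 2: add NB@78 -> ring=[78:NB,87:NA]
Op 3: add NC@32 -> ring=[32:NC,78:NB,87:NA]
Op 4: remove NB -> ring=[32:NC,87:NA]
Op 5: route key 67: smallest pos >= 67 is 87 -> NA
Op 6: add ND@47 -> ring=[32:NC,47:ND,87:NA]
Op 7: add NE@37 -> ring=[32:NC,37:NE,47:ND,87:NA]
Op 8: route key 78: smallest pos >= 78 is 87 -> NA
Op 9: route key 80: smallest pos >= 80 is 87 -> NA

Answer: NA NA NA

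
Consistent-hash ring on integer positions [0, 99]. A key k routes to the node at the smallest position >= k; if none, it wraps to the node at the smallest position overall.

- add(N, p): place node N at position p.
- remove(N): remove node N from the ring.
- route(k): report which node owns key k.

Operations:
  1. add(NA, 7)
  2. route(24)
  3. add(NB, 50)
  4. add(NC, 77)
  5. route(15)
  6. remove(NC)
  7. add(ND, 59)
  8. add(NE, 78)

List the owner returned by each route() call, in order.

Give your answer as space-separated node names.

Op 1: add NA@7 -> ring=[7:NA]
Op 2: route key 24: none >= 24, wrap to smallest pos 7 -> NA
Op 3: add NB@50 -> ring=[7:NA,50:NB]
Op 4: add NC@77 -> ring=[7:NA,50:NB,77:NC]
Op 5: route key 15: smallest pos >= 15 is 50 -> NB
Op 6: remove NC -> ring=[7:NA,50:NB]
Op 7: add ND@59 -> ring=[7:NA,50:NB,59:ND]
Op 8: add NE@78 -> ring=[7:NA,50:NB,59:ND,78:NE]

Answer: NA NB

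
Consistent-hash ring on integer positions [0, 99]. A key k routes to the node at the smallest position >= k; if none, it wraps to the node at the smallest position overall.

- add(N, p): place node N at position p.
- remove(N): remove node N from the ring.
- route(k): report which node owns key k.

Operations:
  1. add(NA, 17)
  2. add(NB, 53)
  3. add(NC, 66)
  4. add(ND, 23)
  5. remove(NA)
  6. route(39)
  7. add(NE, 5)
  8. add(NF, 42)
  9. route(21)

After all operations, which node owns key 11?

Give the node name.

Op 1: add NA@17 -> ring=[17:NA]
Op 2: add NB@53 -> ring=[17:NA,53:NB]
Op 3: add NC@66 -> ring=[17:NA,53:NB,66:NC]
Op 4: add ND@23 -> ring=[17:NA,23:ND,53:NB,66:NC]
Op 5: remove NA -> ring=[23:ND,53:NB,66:NC]
Op 6: route key 39: smallest pos >= 39 is 53 -> NB
Op 7: add NE@5 -> ring=[5:NE,23:ND,53:NB,66:NC]
Op 8: add NF@42 -> ring=[5:NE,23:ND,42:NF,53:NB,66:NC]
Op 9: route key 21: smallest pos >= 21 is 23 -> ND
Final route key 11: smallest pos >= 11 is 23 -> ND

Answer: ND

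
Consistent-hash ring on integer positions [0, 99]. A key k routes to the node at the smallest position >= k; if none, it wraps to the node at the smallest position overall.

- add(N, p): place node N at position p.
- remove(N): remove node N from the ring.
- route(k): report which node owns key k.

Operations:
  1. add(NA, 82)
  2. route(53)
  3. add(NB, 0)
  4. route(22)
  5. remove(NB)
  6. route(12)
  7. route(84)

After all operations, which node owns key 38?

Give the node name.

Answer: NA

Derivation:
Op 1: add NA@82 -> ring=[82:NA]
Op 2: route key 53: smallest pos >= 53 is 82 -> NA
Op 3: add NB@0 -> ring=[0:NB,82:NA]
Op 4: route key 22: smallest pos >= 22 is 82 -> NA
Op 5: remove NB -> ring=[82:NA]
Op 6: route key 12: smallest pos >= 12 is 82 -> NA
Op 7: route key 84: none >= 84, wrap to smallest pos 82 -> NA
Final route key 38: smallest pos >= 38 is 82 -> NA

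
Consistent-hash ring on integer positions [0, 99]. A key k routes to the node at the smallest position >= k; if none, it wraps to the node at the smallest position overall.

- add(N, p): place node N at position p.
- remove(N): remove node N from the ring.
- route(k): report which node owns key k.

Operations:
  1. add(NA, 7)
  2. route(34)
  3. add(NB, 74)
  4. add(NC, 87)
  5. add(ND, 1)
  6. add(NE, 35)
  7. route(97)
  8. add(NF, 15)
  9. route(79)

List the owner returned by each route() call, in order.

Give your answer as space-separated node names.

Answer: NA ND NC

Derivation:
Op 1: add NA@7 -> ring=[7:NA]
Op 2: route key 34: none >= 34, wrap to smallest pos 7 -> NA
Op 3: add NB@74 -> ring=[7:NA,74:NB]
Op 4: add NC@87 -> ring=[7:NA,74:NB,87:NC]
Op 5: add ND@1 -> ring=[1:ND,7:NA,74:NB,87:NC]
Op 6: add NE@35 -> ring=[1:ND,7:NA,35:NE,74:NB,87:NC]
Op 7: route key 97: none >= 97, wrap to smallest pos 1 -> ND
Op 8: add NF@15 -> ring=[1:ND,7:NA,15:NF,35:NE,74:NB,87:NC]
Op 9: route key 79: smallest pos >= 79 is 87 -> NC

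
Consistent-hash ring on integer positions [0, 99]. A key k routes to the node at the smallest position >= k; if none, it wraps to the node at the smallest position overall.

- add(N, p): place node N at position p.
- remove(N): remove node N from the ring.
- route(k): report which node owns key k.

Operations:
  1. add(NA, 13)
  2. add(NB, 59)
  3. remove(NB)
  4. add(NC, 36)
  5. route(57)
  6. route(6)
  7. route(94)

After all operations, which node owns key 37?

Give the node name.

Answer: NA

Derivation:
Op 1: add NA@13 -> ring=[13:NA]
Op 2: add NB@59 -> ring=[13:NA,59:NB]
Op 3: remove NB -> ring=[13:NA]
Op 4: add NC@36 -> ring=[13:NA,36:NC]
Op 5: route key 57: none >= 57, wrap to smallest pos 13 -> NA
Op 6: route key 6: smallest pos >= 6 is 13 -> NA
Op 7: route key 94: none >= 94, wrap to smallest pos 13 -> NA
Final route key 37: none >= 37, wrap to smallest pos 13 -> NA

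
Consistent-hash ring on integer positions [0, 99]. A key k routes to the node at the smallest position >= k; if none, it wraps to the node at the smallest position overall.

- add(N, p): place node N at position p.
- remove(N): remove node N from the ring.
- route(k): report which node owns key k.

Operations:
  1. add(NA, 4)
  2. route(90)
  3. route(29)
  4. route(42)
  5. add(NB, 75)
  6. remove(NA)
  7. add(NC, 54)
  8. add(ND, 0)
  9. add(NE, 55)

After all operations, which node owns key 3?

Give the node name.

Answer: NC

Derivation:
Op 1: add NA@4 -> ring=[4:NA]
Op 2: route key 90: none >= 90, wrap to smallest pos 4 -> NA
Op 3: route key 29: none >= 29, wrap to smallest pos 4 -> NA
Op 4: route key 42: none >= 42, wrap to smallest pos 4 -> NA
Op 5: add NB@75 -> ring=[4:NA,75:NB]
Op 6: remove NA -> ring=[75:NB]
Op 7: add NC@54 -> ring=[54:NC,75:NB]
Op 8: add ND@0 -> ring=[0:ND,54:NC,75:NB]
Op 9: add NE@55 -> ring=[0:ND,54:NC,55:NE,75:NB]
Final route key 3: smallest pos >= 3 is 54 -> NC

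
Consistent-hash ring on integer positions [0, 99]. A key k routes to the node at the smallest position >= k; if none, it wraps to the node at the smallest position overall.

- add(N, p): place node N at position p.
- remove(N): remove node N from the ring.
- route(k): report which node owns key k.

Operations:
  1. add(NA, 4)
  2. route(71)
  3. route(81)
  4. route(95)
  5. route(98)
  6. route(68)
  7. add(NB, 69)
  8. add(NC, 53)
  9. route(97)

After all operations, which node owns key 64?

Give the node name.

Op 1: add NA@4 -> ring=[4:NA]
Op 2: route key 71: none >= 71, wrap to smallest pos 4 -> NA
Op 3: route key 81: none >= 81, wrap to smallest pos 4 -> NA
Op 4: route key 95: none >= 95, wrap to smallest pos 4 -> NA
Op 5: route key 98: none >= 98, wrap to smallest pos 4 -> NA
Op 6: route key 68: none >= 68, wrap to smallest pos 4 -> NA
Op 7: add NB@69 -> ring=[4:NA,69:NB]
Op 8: add NC@53 -> ring=[4:NA,53:NC,69:NB]
Op 9: route key 97: none >= 97, wrap to smallest pos 4 -> NA
Final route key 64: smallest pos >= 64 is 69 -> NB

Answer: NB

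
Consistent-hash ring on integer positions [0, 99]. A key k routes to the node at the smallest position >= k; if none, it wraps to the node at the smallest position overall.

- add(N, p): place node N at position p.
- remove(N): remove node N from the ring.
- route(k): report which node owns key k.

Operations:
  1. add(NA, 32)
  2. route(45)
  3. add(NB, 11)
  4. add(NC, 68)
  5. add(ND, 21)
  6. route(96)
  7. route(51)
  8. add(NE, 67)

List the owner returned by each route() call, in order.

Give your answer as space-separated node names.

Answer: NA NB NC

Derivation:
Op 1: add NA@32 -> ring=[32:NA]
Op 2: route key 45: none >= 45, wrap to smallest pos 32 -> NA
Op 3: add NB@11 -> ring=[11:NB,32:NA]
Op 4: add NC@68 -> ring=[11:NB,32:NA,68:NC]
Op 5: add ND@21 -> ring=[11:NB,21:ND,32:NA,68:NC]
Op 6: route key 96: none >= 96, wrap to smallest pos 11 -> NB
Op 7: route key 51: smallest pos >= 51 is 68 -> NC
Op 8: add NE@67 -> ring=[11:NB,21:ND,32:NA,67:NE,68:NC]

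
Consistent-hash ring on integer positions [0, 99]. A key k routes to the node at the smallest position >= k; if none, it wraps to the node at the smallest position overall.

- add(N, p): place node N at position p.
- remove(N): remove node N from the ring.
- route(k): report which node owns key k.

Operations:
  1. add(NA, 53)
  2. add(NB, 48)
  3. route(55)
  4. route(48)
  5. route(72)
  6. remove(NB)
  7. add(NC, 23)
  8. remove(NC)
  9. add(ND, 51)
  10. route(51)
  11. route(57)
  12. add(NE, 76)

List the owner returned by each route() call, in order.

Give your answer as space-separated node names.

Answer: NB NB NB ND ND

Derivation:
Op 1: add NA@53 -> ring=[53:NA]
Op 2: add NB@48 -> ring=[48:NB,53:NA]
Op 3: route key 55: none >= 55, wrap to smallest pos 48 -> NB
Op 4: route key 48: smallest pos >= 48 is 48 -> NB
Op 5: route key 72: none >= 72, wrap to smallest pos 48 -> NB
Op 6: remove NB -> ring=[53:NA]
Op 7: add NC@23 -> ring=[23:NC,53:NA]
Op 8: remove NC -> ring=[53:NA]
Op 9: add ND@51 -> ring=[51:ND,53:NA]
Op 10: route key 51: smallest pos >= 51 is 51 -> ND
Op 11: route key 57: none >= 57, wrap to smallest pos 51 -> ND
Op 12: add NE@76 -> ring=[51:ND,53:NA,76:NE]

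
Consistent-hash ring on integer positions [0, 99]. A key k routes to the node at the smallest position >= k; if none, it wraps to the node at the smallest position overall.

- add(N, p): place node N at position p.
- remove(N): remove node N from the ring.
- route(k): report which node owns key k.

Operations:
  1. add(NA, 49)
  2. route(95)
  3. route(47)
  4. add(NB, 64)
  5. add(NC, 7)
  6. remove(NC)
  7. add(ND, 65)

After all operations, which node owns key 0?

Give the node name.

Op 1: add NA@49 -> ring=[49:NA]
Op 2: route key 95: none >= 95, wrap to smallest pos 49 -> NA
Op 3: route key 47: smallest pos >= 47 is 49 -> NA
Op 4: add NB@64 -> ring=[49:NA,64:NB]
Op 5: add NC@7 -> ring=[7:NC,49:NA,64:NB]
Op 6: remove NC -> ring=[49:NA,64:NB]
Op 7: add ND@65 -> ring=[49:NA,64:NB,65:ND]
Final route key 0: smallest pos >= 0 is 49 -> NA

Answer: NA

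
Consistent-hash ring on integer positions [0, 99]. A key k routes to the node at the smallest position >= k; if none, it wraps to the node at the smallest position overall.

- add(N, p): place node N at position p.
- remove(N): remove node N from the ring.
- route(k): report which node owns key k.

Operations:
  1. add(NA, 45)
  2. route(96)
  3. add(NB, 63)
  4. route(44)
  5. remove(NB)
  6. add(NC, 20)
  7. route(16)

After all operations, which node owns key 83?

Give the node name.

Answer: NC

Derivation:
Op 1: add NA@45 -> ring=[45:NA]
Op 2: route key 96: none >= 96, wrap to smallest pos 45 -> NA
Op 3: add NB@63 -> ring=[45:NA,63:NB]
Op 4: route key 44: smallest pos >= 44 is 45 -> NA
Op 5: remove NB -> ring=[45:NA]
Op 6: add NC@20 -> ring=[20:NC,45:NA]
Op 7: route key 16: smallest pos >= 16 is 20 -> NC
Final route key 83: none >= 83, wrap to smallest pos 20 -> NC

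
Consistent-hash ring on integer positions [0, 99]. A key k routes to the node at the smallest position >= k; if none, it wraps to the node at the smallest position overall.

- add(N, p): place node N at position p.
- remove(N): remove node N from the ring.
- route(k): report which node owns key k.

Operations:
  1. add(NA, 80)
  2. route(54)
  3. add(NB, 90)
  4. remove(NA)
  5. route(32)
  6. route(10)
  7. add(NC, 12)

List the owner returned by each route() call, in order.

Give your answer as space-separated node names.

Answer: NA NB NB

Derivation:
Op 1: add NA@80 -> ring=[80:NA]
Op 2: route key 54: smallest pos >= 54 is 80 -> NA
Op 3: add NB@90 -> ring=[80:NA,90:NB]
Op 4: remove NA -> ring=[90:NB]
Op 5: route key 32: smallest pos >= 32 is 90 -> NB
Op 6: route key 10: smallest pos >= 10 is 90 -> NB
Op 7: add NC@12 -> ring=[12:NC,90:NB]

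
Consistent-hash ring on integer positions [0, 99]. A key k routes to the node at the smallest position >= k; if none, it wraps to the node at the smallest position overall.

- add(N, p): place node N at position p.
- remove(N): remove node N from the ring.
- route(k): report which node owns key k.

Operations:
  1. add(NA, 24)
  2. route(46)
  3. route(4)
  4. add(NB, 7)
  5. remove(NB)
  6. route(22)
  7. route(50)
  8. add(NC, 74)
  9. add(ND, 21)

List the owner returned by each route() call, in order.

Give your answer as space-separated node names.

Answer: NA NA NA NA

Derivation:
Op 1: add NA@24 -> ring=[24:NA]
Op 2: route key 46: none >= 46, wrap to smallest pos 24 -> NA
Op 3: route key 4: smallest pos >= 4 is 24 -> NA
Op 4: add NB@7 -> ring=[7:NB,24:NA]
Op 5: remove NB -> ring=[24:NA]
Op 6: route key 22: smallest pos >= 22 is 24 -> NA
Op 7: route key 50: none >= 50, wrap to smallest pos 24 -> NA
Op 8: add NC@74 -> ring=[24:NA,74:NC]
Op 9: add ND@21 -> ring=[21:ND,24:NA,74:NC]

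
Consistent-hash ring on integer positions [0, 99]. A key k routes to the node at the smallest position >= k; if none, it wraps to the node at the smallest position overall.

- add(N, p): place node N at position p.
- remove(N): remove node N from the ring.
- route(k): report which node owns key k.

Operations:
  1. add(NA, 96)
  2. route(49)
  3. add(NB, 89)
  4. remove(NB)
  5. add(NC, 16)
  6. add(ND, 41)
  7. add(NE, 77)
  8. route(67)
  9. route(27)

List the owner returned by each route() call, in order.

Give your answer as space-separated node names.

Answer: NA NE ND

Derivation:
Op 1: add NA@96 -> ring=[96:NA]
Op 2: route key 49: smallest pos >= 49 is 96 -> NA
Op 3: add NB@89 -> ring=[89:NB,96:NA]
Op 4: remove NB -> ring=[96:NA]
Op 5: add NC@16 -> ring=[16:NC,96:NA]
Op 6: add ND@41 -> ring=[16:NC,41:ND,96:NA]
Op 7: add NE@77 -> ring=[16:NC,41:ND,77:NE,96:NA]
Op 8: route key 67: smallest pos >= 67 is 77 -> NE
Op 9: route key 27: smallest pos >= 27 is 41 -> ND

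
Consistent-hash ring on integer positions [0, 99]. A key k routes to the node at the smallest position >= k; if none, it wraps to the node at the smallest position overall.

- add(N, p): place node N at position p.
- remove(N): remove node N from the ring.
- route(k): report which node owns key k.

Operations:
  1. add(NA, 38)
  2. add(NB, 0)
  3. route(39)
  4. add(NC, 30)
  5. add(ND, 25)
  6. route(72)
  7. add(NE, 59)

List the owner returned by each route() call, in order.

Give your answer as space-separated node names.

Answer: NB NB

Derivation:
Op 1: add NA@38 -> ring=[38:NA]
Op 2: add NB@0 -> ring=[0:NB,38:NA]
Op 3: route key 39: none >= 39, wrap to smallest pos 0 -> NB
Op 4: add NC@30 -> ring=[0:NB,30:NC,38:NA]
Op 5: add ND@25 -> ring=[0:NB,25:ND,30:NC,38:NA]
Op 6: route key 72: none >= 72, wrap to smallest pos 0 -> NB
Op 7: add NE@59 -> ring=[0:NB,25:ND,30:NC,38:NA,59:NE]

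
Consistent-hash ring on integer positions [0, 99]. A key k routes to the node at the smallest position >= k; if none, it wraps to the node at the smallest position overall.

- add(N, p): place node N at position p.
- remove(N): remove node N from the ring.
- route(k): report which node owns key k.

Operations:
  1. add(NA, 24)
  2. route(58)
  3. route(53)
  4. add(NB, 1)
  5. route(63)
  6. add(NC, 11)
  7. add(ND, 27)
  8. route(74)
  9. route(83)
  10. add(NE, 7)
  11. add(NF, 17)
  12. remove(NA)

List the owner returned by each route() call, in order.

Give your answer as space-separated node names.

Answer: NA NA NB NB NB

Derivation:
Op 1: add NA@24 -> ring=[24:NA]
Op 2: route key 58: none >= 58, wrap to smallest pos 24 -> NA
Op 3: route key 53: none >= 53, wrap to smallest pos 24 -> NA
Op 4: add NB@1 -> ring=[1:NB,24:NA]
Op 5: route key 63: none >= 63, wrap to smallest pos 1 -> NB
Op 6: add NC@11 -> ring=[1:NB,11:NC,24:NA]
Op 7: add ND@27 -> ring=[1:NB,11:NC,24:NA,27:ND]
Op 8: route key 74: none >= 74, wrap to smallest pos 1 -> NB
Op 9: route key 83: none >= 83, wrap to smallest pos 1 -> NB
Op 10: add NE@7 -> ring=[1:NB,7:NE,11:NC,24:NA,27:ND]
Op 11: add NF@17 -> ring=[1:NB,7:NE,11:NC,17:NF,24:NA,27:ND]
Op 12: remove NA -> ring=[1:NB,7:NE,11:NC,17:NF,27:ND]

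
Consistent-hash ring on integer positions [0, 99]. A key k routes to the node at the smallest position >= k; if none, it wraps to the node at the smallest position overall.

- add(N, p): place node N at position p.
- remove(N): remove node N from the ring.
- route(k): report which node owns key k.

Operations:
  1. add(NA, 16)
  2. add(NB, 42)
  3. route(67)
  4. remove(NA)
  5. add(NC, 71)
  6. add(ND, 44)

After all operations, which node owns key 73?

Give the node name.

Op 1: add NA@16 -> ring=[16:NA]
Op 2: add NB@42 -> ring=[16:NA,42:NB]
Op 3: route key 67: none >= 67, wrap to smallest pos 16 -> NA
Op 4: remove NA -> ring=[42:NB]
Op 5: add NC@71 -> ring=[42:NB,71:NC]
Op 6: add ND@44 -> ring=[42:NB,44:ND,71:NC]
Final route key 73: none >= 73, wrap to smallest pos 42 -> NB

Answer: NB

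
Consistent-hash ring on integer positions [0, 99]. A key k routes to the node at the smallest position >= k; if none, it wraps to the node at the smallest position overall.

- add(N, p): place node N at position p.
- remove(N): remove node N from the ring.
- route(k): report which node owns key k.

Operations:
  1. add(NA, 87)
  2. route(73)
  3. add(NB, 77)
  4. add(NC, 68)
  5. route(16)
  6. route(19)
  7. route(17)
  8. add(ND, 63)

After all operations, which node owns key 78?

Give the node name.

Answer: NA

Derivation:
Op 1: add NA@87 -> ring=[87:NA]
Op 2: route key 73: smallest pos >= 73 is 87 -> NA
Op 3: add NB@77 -> ring=[77:NB,87:NA]
Op 4: add NC@68 -> ring=[68:NC,77:NB,87:NA]
Op 5: route key 16: smallest pos >= 16 is 68 -> NC
Op 6: route key 19: smallest pos >= 19 is 68 -> NC
Op 7: route key 17: smallest pos >= 17 is 68 -> NC
Op 8: add ND@63 -> ring=[63:ND,68:NC,77:NB,87:NA]
Final route key 78: smallest pos >= 78 is 87 -> NA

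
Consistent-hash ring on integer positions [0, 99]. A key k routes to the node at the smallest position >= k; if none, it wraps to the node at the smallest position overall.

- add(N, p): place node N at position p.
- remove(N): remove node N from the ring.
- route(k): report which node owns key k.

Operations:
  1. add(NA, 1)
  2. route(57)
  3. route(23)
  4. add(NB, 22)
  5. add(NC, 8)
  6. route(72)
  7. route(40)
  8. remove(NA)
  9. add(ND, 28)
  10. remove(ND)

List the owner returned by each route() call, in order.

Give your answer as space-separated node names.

Answer: NA NA NA NA

Derivation:
Op 1: add NA@1 -> ring=[1:NA]
Op 2: route key 57: none >= 57, wrap to smallest pos 1 -> NA
Op 3: route key 23: none >= 23, wrap to smallest pos 1 -> NA
Op 4: add NB@22 -> ring=[1:NA,22:NB]
Op 5: add NC@8 -> ring=[1:NA,8:NC,22:NB]
Op 6: route key 72: none >= 72, wrap to smallest pos 1 -> NA
Op 7: route key 40: none >= 40, wrap to smallest pos 1 -> NA
Op 8: remove NA -> ring=[8:NC,22:NB]
Op 9: add ND@28 -> ring=[8:NC,22:NB,28:ND]
Op 10: remove ND -> ring=[8:NC,22:NB]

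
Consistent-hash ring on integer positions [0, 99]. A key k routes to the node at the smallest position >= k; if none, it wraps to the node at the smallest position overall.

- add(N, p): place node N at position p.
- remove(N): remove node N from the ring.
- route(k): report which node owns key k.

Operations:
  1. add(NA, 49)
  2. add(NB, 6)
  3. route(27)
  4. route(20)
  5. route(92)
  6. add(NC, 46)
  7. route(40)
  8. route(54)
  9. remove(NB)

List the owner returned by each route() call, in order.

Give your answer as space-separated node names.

Op 1: add NA@49 -> ring=[49:NA]
Op 2: add NB@6 -> ring=[6:NB,49:NA]
Op 3: route key 27: smallest pos >= 27 is 49 -> NA
Op 4: route key 20: smallest pos >= 20 is 49 -> NA
Op 5: route key 92: none >= 92, wrap to smallest pos 6 -> NB
Op 6: add NC@46 -> ring=[6:NB,46:NC,49:NA]
Op 7: route key 40: smallest pos >= 40 is 46 -> NC
Op 8: route key 54: none >= 54, wrap to smallest pos 6 -> NB
Op 9: remove NB -> ring=[46:NC,49:NA]

Answer: NA NA NB NC NB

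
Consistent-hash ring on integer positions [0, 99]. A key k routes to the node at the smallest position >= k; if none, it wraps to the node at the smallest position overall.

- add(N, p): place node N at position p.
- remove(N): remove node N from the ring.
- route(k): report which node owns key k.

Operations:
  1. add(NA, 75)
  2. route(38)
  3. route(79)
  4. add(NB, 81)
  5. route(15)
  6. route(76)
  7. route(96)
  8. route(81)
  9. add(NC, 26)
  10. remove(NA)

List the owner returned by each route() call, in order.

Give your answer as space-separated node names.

Op 1: add NA@75 -> ring=[75:NA]
Op 2: route key 38: smallest pos >= 38 is 75 -> NA
Op 3: route key 79: none >= 79, wrap to smallest pos 75 -> NA
Op 4: add NB@81 -> ring=[75:NA,81:NB]
Op 5: route key 15: smallest pos >= 15 is 75 -> NA
Op 6: route key 76: smallest pos >= 76 is 81 -> NB
Op 7: route key 96: none >= 96, wrap to smallest pos 75 -> NA
Op 8: route key 81: smallest pos >= 81 is 81 -> NB
Op 9: add NC@26 -> ring=[26:NC,75:NA,81:NB]
Op 10: remove NA -> ring=[26:NC,81:NB]

Answer: NA NA NA NB NA NB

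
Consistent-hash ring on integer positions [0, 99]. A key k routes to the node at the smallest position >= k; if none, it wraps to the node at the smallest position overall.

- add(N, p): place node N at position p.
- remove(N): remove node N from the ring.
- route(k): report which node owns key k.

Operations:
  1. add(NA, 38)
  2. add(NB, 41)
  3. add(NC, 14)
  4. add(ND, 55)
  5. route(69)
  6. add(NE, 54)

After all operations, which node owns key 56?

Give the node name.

Op 1: add NA@38 -> ring=[38:NA]
Op 2: add NB@41 -> ring=[38:NA,41:NB]
Op 3: add NC@14 -> ring=[14:NC,38:NA,41:NB]
Op 4: add ND@55 -> ring=[14:NC,38:NA,41:NB,55:ND]
Op 5: route key 69: none >= 69, wrap to smallest pos 14 -> NC
Op 6: add NE@54 -> ring=[14:NC,38:NA,41:NB,54:NE,55:ND]
Final route key 56: none >= 56, wrap to smallest pos 14 -> NC

Answer: NC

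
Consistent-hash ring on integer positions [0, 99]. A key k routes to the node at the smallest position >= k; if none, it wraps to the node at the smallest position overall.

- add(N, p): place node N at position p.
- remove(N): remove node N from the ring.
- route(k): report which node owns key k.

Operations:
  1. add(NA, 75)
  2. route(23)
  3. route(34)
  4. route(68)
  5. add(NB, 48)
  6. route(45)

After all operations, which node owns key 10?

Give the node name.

Op 1: add NA@75 -> ring=[75:NA]
Op 2: route key 23: smallest pos >= 23 is 75 -> NA
Op 3: route key 34: smallest pos >= 34 is 75 -> NA
Op 4: route key 68: smallest pos >= 68 is 75 -> NA
Op 5: add NB@48 -> ring=[48:NB,75:NA]
Op 6: route key 45: smallest pos >= 45 is 48 -> NB
Final route key 10: smallest pos >= 10 is 48 -> NB

Answer: NB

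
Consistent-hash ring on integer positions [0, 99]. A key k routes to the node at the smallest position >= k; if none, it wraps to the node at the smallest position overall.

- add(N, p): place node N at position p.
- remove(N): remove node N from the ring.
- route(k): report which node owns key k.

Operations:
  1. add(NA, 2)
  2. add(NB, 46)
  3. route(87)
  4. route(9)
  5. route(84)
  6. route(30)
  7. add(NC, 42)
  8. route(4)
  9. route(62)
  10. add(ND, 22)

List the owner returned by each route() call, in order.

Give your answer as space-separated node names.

Op 1: add NA@2 -> ring=[2:NA]
Op 2: add NB@46 -> ring=[2:NA,46:NB]
Op 3: route key 87: none >= 87, wrap to smallest pos 2 -> NA
Op 4: route key 9: smallest pos >= 9 is 46 -> NB
Op 5: route key 84: none >= 84, wrap to smallest pos 2 -> NA
Op 6: route key 30: smallest pos >= 30 is 46 -> NB
Op 7: add NC@42 -> ring=[2:NA,42:NC,46:NB]
Op 8: route key 4: smallest pos >= 4 is 42 -> NC
Op 9: route key 62: none >= 62, wrap to smallest pos 2 -> NA
Op 10: add ND@22 -> ring=[2:NA,22:ND,42:NC,46:NB]

Answer: NA NB NA NB NC NA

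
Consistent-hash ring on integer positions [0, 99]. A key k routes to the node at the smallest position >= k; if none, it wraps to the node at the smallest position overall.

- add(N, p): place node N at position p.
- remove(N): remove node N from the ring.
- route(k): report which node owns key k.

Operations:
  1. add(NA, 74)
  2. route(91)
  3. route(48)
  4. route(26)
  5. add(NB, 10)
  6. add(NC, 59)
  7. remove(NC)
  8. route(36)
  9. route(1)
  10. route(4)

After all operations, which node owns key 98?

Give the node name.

Answer: NB

Derivation:
Op 1: add NA@74 -> ring=[74:NA]
Op 2: route key 91: none >= 91, wrap to smallest pos 74 -> NA
Op 3: route key 48: smallest pos >= 48 is 74 -> NA
Op 4: route key 26: smallest pos >= 26 is 74 -> NA
Op 5: add NB@10 -> ring=[10:NB,74:NA]
Op 6: add NC@59 -> ring=[10:NB,59:NC,74:NA]
Op 7: remove NC -> ring=[10:NB,74:NA]
Op 8: route key 36: smallest pos >= 36 is 74 -> NA
Op 9: route key 1: smallest pos >= 1 is 10 -> NB
Op 10: route key 4: smallest pos >= 4 is 10 -> NB
Final route key 98: none >= 98, wrap to smallest pos 10 -> NB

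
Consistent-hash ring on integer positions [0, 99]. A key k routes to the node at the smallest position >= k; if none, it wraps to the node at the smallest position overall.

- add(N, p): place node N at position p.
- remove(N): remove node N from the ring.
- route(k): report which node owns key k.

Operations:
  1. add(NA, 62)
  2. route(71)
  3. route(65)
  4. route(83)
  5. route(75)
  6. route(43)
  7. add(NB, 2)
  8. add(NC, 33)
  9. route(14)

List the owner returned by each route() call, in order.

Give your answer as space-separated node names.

Answer: NA NA NA NA NA NC

Derivation:
Op 1: add NA@62 -> ring=[62:NA]
Op 2: route key 71: none >= 71, wrap to smallest pos 62 -> NA
Op 3: route key 65: none >= 65, wrap to smallest pos 62 -> NA
Op 4: route key 83: none >= 83, wrap to smallest pos 62 -> NA
Op 5: route key 75: none >= 75, wrap to smallest pos 62 -> NA
Op 6: route key 43: smallest pos >= 43 is 62 -> NA
Op 7: add NB@2 -> ring=[2:NB,62:NA]
Op 8: add NC@33 -> ring=[2:NB,33:NC,62:NA]
Op 9: route key 14: smallest pos >= 14 is 33 -> NC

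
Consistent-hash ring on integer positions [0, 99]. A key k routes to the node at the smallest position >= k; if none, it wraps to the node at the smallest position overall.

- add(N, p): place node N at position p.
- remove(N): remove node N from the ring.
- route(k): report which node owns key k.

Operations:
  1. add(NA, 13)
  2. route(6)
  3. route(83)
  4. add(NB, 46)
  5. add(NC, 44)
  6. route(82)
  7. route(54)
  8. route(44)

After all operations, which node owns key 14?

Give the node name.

Answer: NC

Derivation:
Op 1: add NA@13 -> ring=[13:NA]
Op 2: route key 6: smallest pos >= 6 is 13 -> NA
Op 3: route key 83: none >= 83, wrap to smallest pos 13 -> NA
Op 4: add NB@46 -> ring=[13:NA,46:NB]
Op 5: add NC@44 -> ring=[13:NA,44:NC,46:NB]
Op 6: route key 82: none >= 82, wrap to smallest pos 13 -> NA
Op 7: route key 54: none >= 54, wrap to smallest pos 13 -> NA
Op 8: route key 44: smallest pos >= 44 is 44 -> NC
Final route key 14: smallest pos >= 14 is 44 -> NC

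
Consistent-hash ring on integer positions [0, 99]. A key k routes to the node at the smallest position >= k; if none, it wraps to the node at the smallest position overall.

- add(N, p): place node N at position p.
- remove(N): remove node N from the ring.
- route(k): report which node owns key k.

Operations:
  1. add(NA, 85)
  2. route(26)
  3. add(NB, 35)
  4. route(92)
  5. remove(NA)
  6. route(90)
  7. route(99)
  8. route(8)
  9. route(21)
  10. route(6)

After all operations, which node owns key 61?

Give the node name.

Answer: NB

Derivation:
Op 1: add NA@85 -> ring=[85:NA]
Op 2: route key 26: smallest pos >= 26 is 85 -> NA
Op 3: add NB@35 -> ring=[35:NB,85:NA]
Op 4: route key 92: none >= 92, wrap to smallest pos 35 -> NB
Op 5: remove NA -> ring=[35:NB]
Op 6: route key 90: none >= 90, wrap to smallest pos 35 -> NB
Op 7: route key 99: none >= 99, wrap to smallest pos 35 -> NB
Op 8: route key 8: smallest pos >= 8 is 35 -> NB
Op 9: route key 21: smallest pos >= 21 is 35 -> NB
Op 10: route key 6: smallest pos >= 6 is 35 -> NB
Final route key 61: none >= 61, wrap to smallest pos 35 -> NB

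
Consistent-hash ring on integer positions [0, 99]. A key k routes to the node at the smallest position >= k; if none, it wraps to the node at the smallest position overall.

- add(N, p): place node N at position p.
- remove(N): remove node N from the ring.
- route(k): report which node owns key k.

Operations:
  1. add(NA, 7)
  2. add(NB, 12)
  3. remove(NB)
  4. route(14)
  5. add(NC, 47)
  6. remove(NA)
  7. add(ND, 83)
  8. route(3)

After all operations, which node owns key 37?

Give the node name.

Answer: NC

Derivation:
Op 1: add NA@7 -> ring=[7:NA]
Op 2: add NB@12 -> ring=[7:NA,12:NB]
Op 3: remove NB -> ring=[7:NA]
Op 4: route key 14: none >= 14, wrap to smallest pos 7 -> NA
Op 5: add NC@47 -> ring=[7:NA,47:NC]
Op 6: remove NA -> ring=[47:NC]
Op 7: add ND@83 -> ring=[47:NC,83:ND]
Op 8: route key 3: smallest pos >= 3 is 47 -> NC
Final route key 37: smallest pos >= 37 is 47 -> NC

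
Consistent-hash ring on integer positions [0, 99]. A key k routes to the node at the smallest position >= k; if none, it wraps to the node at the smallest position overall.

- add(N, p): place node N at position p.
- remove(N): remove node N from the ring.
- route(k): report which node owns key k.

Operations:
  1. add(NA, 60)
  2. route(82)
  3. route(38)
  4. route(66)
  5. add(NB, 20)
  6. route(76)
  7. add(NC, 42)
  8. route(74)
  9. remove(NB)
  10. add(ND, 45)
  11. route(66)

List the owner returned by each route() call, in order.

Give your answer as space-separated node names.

Op 1: add NA@60 -> ring=[60:NA]
Op 2: route key 82: none >= 82, wrap to smallest pos 60 -> NA
Op 3: route key 38: smallest pos >= 38 is 60 -> NA
Op 4: route key 66: none >= 66, wrap to smallest pos 60 -> NA
Op 5: add NB@20 -> ring=[20:NB,60:NA]
Op 6: route key 76: none >= 76, wrap to smallest pos 20 -> NB
Op 7: add NC@42 -> ring=[20:NB,42:NC,60:NA]
Op 8: route key 74: none >= 74, wrap to smallest pos 20 -> NB
Op 9: remove NB -> ring=[42:NC,60:NA]
Op 10: add ND@45 -> ring=[42:NC,45:ND,60:NA]
Op 11: route key 66: none >= 66, wrap to smallest pos 42 -> NC

Answer: NA NA NA NB NB NC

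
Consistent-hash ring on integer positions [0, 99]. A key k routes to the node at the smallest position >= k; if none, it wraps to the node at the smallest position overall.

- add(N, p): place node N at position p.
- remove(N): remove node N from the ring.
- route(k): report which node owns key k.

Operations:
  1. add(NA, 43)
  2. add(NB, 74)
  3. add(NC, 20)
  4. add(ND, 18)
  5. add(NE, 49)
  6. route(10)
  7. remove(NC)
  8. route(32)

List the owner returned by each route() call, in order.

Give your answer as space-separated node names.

Op 1: add NA@43 -> ring=[43:NA]
Op 2: add NB@74 -> ring=[43:NA,74:NB]
Op 3: add NC@20 -> ring=[20:NC,43:NA,74:NB]
Op 4: add ND@18 -> ring=[18:ND,20:NC,43:NA,74:NB]
Op 5: add NE@49 -> ring=[18:ND,20:NC,43:NA,49:NE,74:NB]
Op 6: route key 10: smallest pos >= 10 is 18 -> ND
Op 7: remove NC -> ring=[18:ND,43:NA,49:NE,74:NB]
Op 8: route key 32: smallest pos >= 32 is 43 -> NA

Answer: ND NA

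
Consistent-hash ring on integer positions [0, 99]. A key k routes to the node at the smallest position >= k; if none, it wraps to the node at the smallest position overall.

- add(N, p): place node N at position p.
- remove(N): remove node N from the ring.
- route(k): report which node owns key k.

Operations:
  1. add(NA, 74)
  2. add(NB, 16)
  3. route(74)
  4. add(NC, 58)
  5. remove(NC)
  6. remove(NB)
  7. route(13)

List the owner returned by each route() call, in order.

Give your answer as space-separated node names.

Op 1: add NA@74 -> ring=[74:NA]
Op 2: add NB@16 -> ring=[16:NB,74:NA]
Op 3: route key 74: smallest pos >= 74 is 74 -> NA
Op 4: add NC@58 -> ring=[16:NB,58:NC,74:NA]
Op 5: remove NC -> ring=[16:NB,74:NA]
Op 6: remove NB -> ring=[74:NA]
Op 7: route key 13: smallest pos >= 13 is 74 -> NA

Answer: NA NA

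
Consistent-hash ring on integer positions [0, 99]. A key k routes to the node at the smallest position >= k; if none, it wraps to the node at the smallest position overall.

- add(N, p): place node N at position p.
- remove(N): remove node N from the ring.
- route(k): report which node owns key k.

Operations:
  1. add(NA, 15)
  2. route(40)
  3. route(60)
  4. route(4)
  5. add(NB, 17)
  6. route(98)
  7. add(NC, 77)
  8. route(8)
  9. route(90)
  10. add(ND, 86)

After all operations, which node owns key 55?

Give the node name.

Answer: NC

Derivation:
Op 1: add NA@15 -> ring=[15:NA]
Op 2: route key 40: none >= 40, wrap to smallest pos 15 -> NA
Op 3: route key 60: none >= 60, wrap to smallest pos 15 -> NA
Op 4: route key 4: smallest pos >= 4 is 15 -> NA
Op 5: add NB@17 -> ring=[15:NA,17:NB]
Op 6: route key 98: none >= 98, wrap to smallest pos 15 -> NA
Op 7: add NC@77 -> ring=[15:NA,17:NB,77:NC]
Op 8: route key 8: smallest pos >= 8 is 15 -> NA
Op 9: route key 90: none >= 90, wrap to smallest pos 15 -> NA
Op 10: add ND@86 -> ring=[15:NA,17:NB,77:NC,86:ND]
Final route key 55: smallest pos >= 55 is 77 -> NC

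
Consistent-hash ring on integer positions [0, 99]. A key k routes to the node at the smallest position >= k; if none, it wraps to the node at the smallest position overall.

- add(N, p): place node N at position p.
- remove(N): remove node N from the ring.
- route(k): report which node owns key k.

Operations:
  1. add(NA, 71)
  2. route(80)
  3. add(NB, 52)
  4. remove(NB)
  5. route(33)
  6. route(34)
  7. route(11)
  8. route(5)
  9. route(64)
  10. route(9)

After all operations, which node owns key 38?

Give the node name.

Answer: NA

Derivation:
Op 1: add NA@71 -> ring=[71:NA]
Op 2: route key 80: none >= 80, wrap to smallest pos 71 -> NA
Op 3: add NB@52 -> ring=[52:NB,71:NA]
Op 4: remove NB -> ring=[71:NA]
Op 5: route key 33: smallest pos >= 33 is 71 -> NA
Op 6: route key 34: smallest pos >= 34 is 71 -> NA
Op 7: route key 11: smallest pos >= 11 is 71 -> NA
Op 8: route key 5: smallest pos >= 5 is 71 -> NA
Op 9: route key 64: smallest pos >= 64 is 71 -> NA
Op 10: route key 9: smallest pos >= 9 is 71 -> NA
Final route key 38: smallest pos >= 38 is 71 -> NA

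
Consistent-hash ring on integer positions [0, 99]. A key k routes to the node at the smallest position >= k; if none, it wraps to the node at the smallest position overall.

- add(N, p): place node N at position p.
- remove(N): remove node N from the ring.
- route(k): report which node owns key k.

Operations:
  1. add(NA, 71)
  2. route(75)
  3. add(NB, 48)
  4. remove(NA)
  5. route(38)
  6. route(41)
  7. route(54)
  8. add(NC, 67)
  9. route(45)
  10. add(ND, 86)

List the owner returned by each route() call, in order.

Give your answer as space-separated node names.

Op 1: add NA@71 -> ring=[71:NA]
Op 2: route key 75: none >= 75, wrap to smallest pos 71 -> NA
Op 3: add NB@48 -> ring=[48:NB,71:NA]
Op 4: remove NA -> ring=[48:NB]
Op 5: route key 38: smallest pos >= 38 is 48 -> NB
Op 6: route key 41: smallest pos >= 41 is 48 -> NB
Op 7: route key 54: none >= 54, wrap to smallest pos 48 -> NB
Op 8: add NC@67 -> ring=[48:NB,67:NC]
Op 9: route key 45: smallest pos >= 45 is 48 -> NB
Op 10: add ND@86 -> ring=[48:NB,67:NC,86:ND]

Answer: NA NB NB NB NB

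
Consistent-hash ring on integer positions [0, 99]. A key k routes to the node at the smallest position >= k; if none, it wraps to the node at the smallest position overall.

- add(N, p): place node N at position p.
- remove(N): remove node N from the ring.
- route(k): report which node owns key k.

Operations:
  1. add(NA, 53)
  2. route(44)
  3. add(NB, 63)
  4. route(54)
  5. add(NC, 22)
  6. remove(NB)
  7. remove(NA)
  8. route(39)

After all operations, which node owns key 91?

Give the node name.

Op 1: add NA@53 -> ring=[53:NA]
Op 2: route key 44: smallest pos >= 44 is 53 -> NA
Op 3: add NB@63 -> ring=[53:NA,63:NB]
Op 4: route key 54: smallest pos >= 54 is 63 -> NB
Op 5: add NC@22 -> ring=[22:NC,53:NA,63:NB]
Op 6: remove NB -> ring=[22:NC,53:NA]
Op 7: remove NA -> ring=[22:NC]
Op 8: route key 39: none >= 39, wrap to smallest pos 22 -> NC
Final route key 91: none >= 91, wrap to smallest pos 22 -> NC

Answer: NC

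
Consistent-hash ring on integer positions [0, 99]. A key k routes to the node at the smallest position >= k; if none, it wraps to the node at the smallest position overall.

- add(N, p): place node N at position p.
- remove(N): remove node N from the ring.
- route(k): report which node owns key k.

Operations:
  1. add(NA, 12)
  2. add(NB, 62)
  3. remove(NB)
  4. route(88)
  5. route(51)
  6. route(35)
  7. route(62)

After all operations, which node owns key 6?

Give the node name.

Op 1: add NA@12 -> ring=[12:NA]
Op 2: add NB@62 -> ring=[12:NA,62:NB]
Op 3: remove NB -> ring=[12:NA]
Op 4: route key 88: none >= 88, wrap to smallest pos 12 -> NA
Op 5: route key 51: none >= 51, wrap to smallest pos 12 -> NA
Op 6: route key 35: none >= 35, wrap to smallest pos 12 -> NA
Op 7: route key 62: none >= 62, wrap to smallest pos 12 -> NA
Final route key 6: smallest pos >= 6 is 12 -> NA

Answer: NA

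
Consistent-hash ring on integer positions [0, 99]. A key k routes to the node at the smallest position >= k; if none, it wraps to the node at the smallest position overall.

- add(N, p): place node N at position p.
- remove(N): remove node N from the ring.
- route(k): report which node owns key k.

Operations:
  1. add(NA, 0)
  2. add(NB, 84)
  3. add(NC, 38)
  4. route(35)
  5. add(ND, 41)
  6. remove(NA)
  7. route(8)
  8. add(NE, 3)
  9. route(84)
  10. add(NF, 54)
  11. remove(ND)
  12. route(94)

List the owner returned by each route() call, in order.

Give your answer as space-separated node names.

Answer: NC NC NB NE

Derivation:
Op 1: add NA@0 -> ring=[0:NA]
Op 2: add NB@84 -> ring=[0:NA,84:NB]
Op 3: add NC@38 -> ring=[0:NA,38:NC,84:NB]
Op 4: route key 35: smallest pos >= 35 is 38 -> NC
Op 5: add ND@41 -> ring=[0:NA,38:NC,41:ND,84:NB]
Op 6: remove NA -> ring=[38:NC,41:ND,84:NB]
Op 7: route key 8: smallest pos >= 8 is 38 -> NC
Op 8: add NE@3 -> ring=[3:NE,38:NC,41:ND,84:NB]
Op 9: route key 84: smallest pos >= 84 is 84 -> NB
Op 10: add NF@54 -> ring=[3:NE,38:NC,41:ND,54:NF,84:NB]
Op 11: remove ND -> ring=[3:NE,38:NC,54:NF,84:NB]
Op 12: route key 94: none >= 94, wrap to smallest pos 3 -> NE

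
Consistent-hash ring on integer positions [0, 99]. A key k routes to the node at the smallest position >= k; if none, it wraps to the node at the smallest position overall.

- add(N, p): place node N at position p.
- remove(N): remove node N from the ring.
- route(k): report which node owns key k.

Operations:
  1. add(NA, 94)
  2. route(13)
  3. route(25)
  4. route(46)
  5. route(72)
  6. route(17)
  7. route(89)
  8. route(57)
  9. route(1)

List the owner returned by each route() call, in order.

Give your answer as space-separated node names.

Answer: NA NA NA NA NA NA NA NA

Derivation:
Op 1: add NA@94 -> ring=[94:NA]
Op 2: route key 13: smallest pos >= 13 is 94 -> NA
Op 3: route key 25: smallest pos >= 25 is 94 -> NA
Op 4: route key 46: smallest pos >= 46 is 94 -> NA
Op 5: route key 72: smallest pos >= 72 is 94 -> NA
Op 6: route key 17: smallest pos >= 17 is 94 -> NA
Op 7: route key 89: smallest pos >= 89 is 94 -> NA
Op 8: route key 57: smallest pos >= 57 is 94 -> NA
Op 9: route key 1: smallest pos >= 1 is 94 -> NA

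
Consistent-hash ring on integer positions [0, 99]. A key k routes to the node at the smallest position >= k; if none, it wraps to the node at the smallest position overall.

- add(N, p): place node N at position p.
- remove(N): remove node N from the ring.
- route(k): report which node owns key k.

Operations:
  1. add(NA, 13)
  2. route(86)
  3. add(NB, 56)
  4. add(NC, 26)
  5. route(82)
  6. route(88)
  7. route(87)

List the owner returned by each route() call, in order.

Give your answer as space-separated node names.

Answer: NA NA NA NA

Derivation:
Op 1: add NA@13 -> ring=[13:NA]
Op 2: route key 86: none >= 86, wrap to smallest pos 13 -> NA
Op 3: add NB@56 -> ring=[13:NA,56:NB]
Op 4: add NC@26 -> ring=[13:NA,26:NC,56:NB]
Op 5: route key 82: none >= 82, wrap to smallest pos 13 -> NA
Op 6: route key 88: none >= 88, wrap to smallest pos 13 -> NA
Op 7: route key 87: none >= 87, wrap to smallest pos 13 -> NA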